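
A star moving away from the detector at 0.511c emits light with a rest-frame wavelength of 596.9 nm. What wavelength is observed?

Relativistic Doppler for wavelength: λ' = λ₀ · √((1 + β)/(1 − β)).
λ' = 596.9 × √(1.5110/0.4890) = 596.9 × 1.75783 ≈ 1049.3 nm.

1049.3 nm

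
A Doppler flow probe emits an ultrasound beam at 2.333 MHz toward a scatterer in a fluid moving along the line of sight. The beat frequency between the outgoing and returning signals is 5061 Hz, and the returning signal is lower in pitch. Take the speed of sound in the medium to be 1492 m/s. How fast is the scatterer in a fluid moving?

1.62 m/s

Double Doppler shift off a moving reflector: f₂ = f₀ · (v + u)/(v − u) (u > 0 toward emitter).
Returning signal is lower, so f₂ = f₀ − Δf = 2333000 − 5061 = 2327939 Hz.
Rearranging, u = v · (f₂ − f₀)/(f₂ + f₀) = 1492 × -5061/4660939 ≈ -1.62 m/s.
So the scatterer in a fluid is moving at 1.62 m/s away from the emitter.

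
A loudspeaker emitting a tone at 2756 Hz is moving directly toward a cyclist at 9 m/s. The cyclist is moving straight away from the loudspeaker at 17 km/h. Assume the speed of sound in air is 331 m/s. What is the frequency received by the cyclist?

2793 Hz

17 km/h = 4.722 m/s.
General Doppler shift: f' = f · (v − v_o)/(v − v_s).
f' = 2756 × (331 − 4.722)/(331 − 9) = 2756 × 326.28/322 ≈ 2793 Hz.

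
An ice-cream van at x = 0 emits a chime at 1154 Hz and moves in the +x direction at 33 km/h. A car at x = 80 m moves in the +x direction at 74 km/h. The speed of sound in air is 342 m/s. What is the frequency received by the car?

33 km/h = 9.167 m/s; 74 km/h = 20.56 m/s.
The observer lies on the +x side, so the source is heading toward the observer and the observer is heading away from the source.
Both move, so f' = f · (v − v_o)/(v − v_s).
f' = 1154 × (342 − 20.56)/(342 − 9.167) = 1154 × 321.44/332.83 ≈ 1115 Hz.

1115 Hz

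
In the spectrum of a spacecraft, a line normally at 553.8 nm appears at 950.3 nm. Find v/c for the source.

λ'/λ₀ = 1.7160 > 1 (redshift), so the source is receding.
λ'/λ₀ = √((1 + β)/(1 − β)) for a receding source ⇒ β = (r² − 1)/(r² + 1) with r = λ'/λ₀.
β = (2.9445 − 1)/(2.9445 + 1) ≈ 0.493.

0.493c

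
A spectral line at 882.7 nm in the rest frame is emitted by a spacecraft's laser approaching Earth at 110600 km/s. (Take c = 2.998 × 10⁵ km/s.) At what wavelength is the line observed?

599.3 nm

β = v/c = 110600/299800 = 0.3689.
Relativistic Doppler for wavelength: λ' = λ₀ · √((1 − β)/(1 + β)).
λ' = 882.7 × √(0.6311/1.3689) = 882.7 × 0.67898 ≈ 599.3 nm.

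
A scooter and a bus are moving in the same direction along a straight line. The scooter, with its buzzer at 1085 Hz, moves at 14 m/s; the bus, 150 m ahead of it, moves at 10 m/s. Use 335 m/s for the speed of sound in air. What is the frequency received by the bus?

The bus is ahead, so the scooter is moving toward it while the bus is moving away from the scooter.
With source approaching and observer receding, f' = f · (v − v_o)/(v − v_s).
f' = 1085 × (335 − 10)/(335 − 14) = 1085 × 325/321 ≈ 1099 Hz.

1099 Hz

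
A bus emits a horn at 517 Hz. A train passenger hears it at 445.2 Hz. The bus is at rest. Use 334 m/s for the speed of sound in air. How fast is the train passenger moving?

f' < f, so the train passenger is receding.
f' = f · (v − v_o)/v ⇒ v_o = v · |f'/f − 1|.
v_o = 334 × |445.2/517 − 1| = 334 × 0.1389 ≈ 46 m/s.

46 m/s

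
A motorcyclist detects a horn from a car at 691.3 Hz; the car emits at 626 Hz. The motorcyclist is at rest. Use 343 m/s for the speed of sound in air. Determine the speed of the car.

f' > f, so the car is approaching.
f' = f · v/(v − v_s) ⇒ v_s = v · |1 − f/f'|.
v_s = 343 × |1 − 626/691.3| = 343 × 0.09446 ≈ 32 m/s.

32 m/s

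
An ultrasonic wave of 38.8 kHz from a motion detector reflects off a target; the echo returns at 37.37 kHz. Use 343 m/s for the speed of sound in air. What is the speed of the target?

Double Doppler shift off a moving reflector: f₂ = f₀ · (v + u)/(v − u) (u > 0 toward emitter).
Rearranging, u = v · (f₂ − f₀)/(f₂ + f₀) = 343 × -1.43/76.17 ≈ -6.4 m/s.
So the target is moving at 6.4 m/s away from the emitter.

6.4 m/s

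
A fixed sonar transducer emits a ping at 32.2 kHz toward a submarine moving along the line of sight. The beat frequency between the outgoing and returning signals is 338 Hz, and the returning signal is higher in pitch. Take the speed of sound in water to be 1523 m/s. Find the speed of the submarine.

8.0 m/s

Double Doppler shift off a moving reflector: f₂ = f₀ · (v + u)/(v − u) (u > 0 toward emitter).
Returning signal is higher, so f₂ = f₀ + Δf = 32200 + 338 = 32538 Hz.
Rearranging, u = v · (f₂ − f₀)/(f₂ + f₀) = 1523 × 338/64738 ≈ 8.0 m/s.
So the submarine is moving at 8.0 m/s toward the emitter.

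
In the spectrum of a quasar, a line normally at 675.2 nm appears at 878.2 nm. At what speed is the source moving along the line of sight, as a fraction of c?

0.257

λ'/λ₀ = 1.3007 > 1 (redshift), so the source is receding.
λ'/λ₀ = √((1 + β)/(1 − β)) for a receding source ⇒ β = (r² − 1)/(r² + 1) with r = λ'/λ₀.
β = (1.6917 − 1)/(1.6917 + 1) ≈ 0.257.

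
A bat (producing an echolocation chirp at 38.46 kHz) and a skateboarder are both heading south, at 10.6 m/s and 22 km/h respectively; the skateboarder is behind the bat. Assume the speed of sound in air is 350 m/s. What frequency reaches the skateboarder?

38.0 kHz

22 km/h = 6.111 m/s.
The skateboarder is behind, so the bat is moving away from it while the skateboarder is moving toward the bat.
Both move, so f' = f · (v + v_o)/(v + v_s).
f' = 38.46 × (350 + 6.111)/(350 + 10.6) = 38.46 × 356.11/360.6 ≈ 38.0 kHz.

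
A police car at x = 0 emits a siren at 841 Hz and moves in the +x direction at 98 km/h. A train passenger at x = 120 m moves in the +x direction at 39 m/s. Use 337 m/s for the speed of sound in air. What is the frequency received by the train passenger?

809 Hz

98 km/h = 27.22 m/s.
The observer lies on the +x side, so the source is heading toward the observer and the observer is heading away from the source.
General Doppler shift: f' = f · (v − v_o)/(v − v_s).
f' = 841 × (337 − 39)/(337 − 27.22) = 841 × 298/309.78 ≈ 809 Hz.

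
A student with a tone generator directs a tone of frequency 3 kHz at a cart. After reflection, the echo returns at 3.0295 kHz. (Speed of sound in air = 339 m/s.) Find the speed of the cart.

Double Doppler shift off a moving reflector: f₂ = f₀ · (v + u)/(v − u) (u > 0 toward emitter).
Rearranging, u = v · (f₂ − f₀)/(f₂ + f₀) = 339 × 0.0295/6.0295 ≈ 1.66 m/s.
So the cart is moving at 1.66 m/s toward the emitter.

1.66 m/s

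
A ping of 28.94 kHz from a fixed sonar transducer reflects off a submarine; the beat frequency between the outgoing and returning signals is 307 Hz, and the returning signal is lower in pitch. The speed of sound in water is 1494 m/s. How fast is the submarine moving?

8.0 m/s

Double Doppler shift off a moving reflector: f₂ = f₀ · (v + u)/(v − u) (u > 0 toward emitter).
Returning signal is lower, so f₂ = f₀ − Δf = 28940 − 307 = 28633 Hz.
Rearranging, u = v · (f₂ − f₀)/(f₂ + f₀) = 1494 × -307/57573 ≈ -8.0 m/s.
So the submarine is moving at 8.0 m/s away from the emitter.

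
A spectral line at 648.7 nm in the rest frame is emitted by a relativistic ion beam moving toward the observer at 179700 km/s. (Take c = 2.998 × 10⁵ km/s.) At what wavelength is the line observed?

324.7 nm

β = v/c = 179700/299800 = 0.5994.
Relativistic Doppler for wavelength: λ' = λ₀ · √((1 − β)/(1 + β)).
λ' = 648.7 × √(0.4006/1.5994) = 648.7 × 0.50047 ≈ 324.7 nm.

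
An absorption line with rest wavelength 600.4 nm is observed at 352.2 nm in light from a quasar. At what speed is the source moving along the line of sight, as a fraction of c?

0.488

λ'/λ₀ = 0.5866 < 1 (blueshift), so the source is approaching.
λ'/λ₀ = √((1 − β)/(1 + β)) for an approaching source ⇒ β = (1 − r²)/(1 + r²) with r = λ'/λ₀.
β = (1 − 0.3441)/(1 + 0.3441) ≈ 0.488.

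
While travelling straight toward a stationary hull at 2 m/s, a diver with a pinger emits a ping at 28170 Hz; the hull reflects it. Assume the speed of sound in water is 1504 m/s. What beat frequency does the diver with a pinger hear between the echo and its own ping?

The hull receives the sound from a moving source: f₁ = f₀ · v/(v − v_e) = 28170 × 1504/1502 ≈ 28207.5 Hz.
On the return leg the diver with a pinger is a moving observer: f₂ = f₁ · (v + v_e)/v = 28207.5 × 1506/1504 ≈ 28245.0 Hz.
Equivalently f₂ = f₀ · (v + v_e)/(v − v_e).
Beat against the emitted tone: |f₂ − f₀| = 2v_e·f₀/(v − v_e) = 2 × 2 × 28170/1502 ≈ 75 Hz.

75 Hz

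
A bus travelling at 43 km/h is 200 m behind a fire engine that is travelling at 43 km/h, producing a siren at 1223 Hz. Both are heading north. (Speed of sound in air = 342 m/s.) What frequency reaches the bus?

1223 Hz

43 km/h = 11.94 m/s; 43 km/h = 11.94 m/s.
The bus is behind, so the fire engine is moving away from it while the bus is moving toward the fire engine.
General Doppler shift: f' = f · (v + v_o)/(v + v_s).
f' = 1223 × (342 + 11.94)/(342 + 11.94) = 1223 × 353.94/353.94 ≈ 1223 Hz.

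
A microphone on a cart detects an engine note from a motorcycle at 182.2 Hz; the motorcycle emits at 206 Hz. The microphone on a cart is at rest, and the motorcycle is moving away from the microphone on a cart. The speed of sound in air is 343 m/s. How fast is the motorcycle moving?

45 m/s

f' = f · v/(v + v_s) ⇒ v_s = v · |1 − f/f'|.
v_s = 343 × |1 − 206/182.2| = 343 × 0.1306 ≈ 45 m/s.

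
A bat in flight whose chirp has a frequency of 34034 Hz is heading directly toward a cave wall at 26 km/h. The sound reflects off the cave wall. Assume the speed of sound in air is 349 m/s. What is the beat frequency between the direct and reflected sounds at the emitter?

26 km/h = 7.222 m/s.
The cave wall receives the sound from a moving source: f₁ = f₀ · v/(v − v_e) = 34034 × 349/341.78 ≈ 34753 Hz.
On the return leg the bat in flight is a moving observer: f₂ = f₁ · (v + v_e)/v = 34753 × 356.22/349 ≈ 35472 Hz.
Equivalently f₂ = f₀ · (v + v_e)/(v − v_e).
Beat against the emitted tone: |f₂ − f₀| = 2v_e·f₀/(v − v_e) = 2 × 7.222 × 34034/341.78 ≈ 1438 Hz.

1438 Hz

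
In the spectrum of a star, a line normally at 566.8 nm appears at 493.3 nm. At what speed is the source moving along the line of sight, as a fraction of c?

λ'/λ₀ = 0.8703 < 1 (blueshift), so the source is approaching.
λ'/λ₀ = √((1 − β)/(1 + β)) for an approaching source ⇒ β = (1 − r²)/(1 + r²) with r = λ'/λ₀.
β = (1 − 0.7575)/(1 + 0.7575) ≈ 0.138.

0.138c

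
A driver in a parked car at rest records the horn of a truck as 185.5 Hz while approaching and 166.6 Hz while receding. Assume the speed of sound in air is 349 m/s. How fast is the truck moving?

18.7 m/s

f₁/f₂ = (v + v_s)/(v − v_s), so v_s = v · (f₁ − f₂)/(f₁ + f₂).
v_s = 349 × (185.5 − 166.6)/(185.5 + 166.6) = 349 × 18.9/352.1 ≈ 18.7 m/s.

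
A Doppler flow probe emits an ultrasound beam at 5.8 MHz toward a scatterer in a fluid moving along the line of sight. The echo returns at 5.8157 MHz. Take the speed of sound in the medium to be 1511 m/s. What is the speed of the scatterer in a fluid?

2.04 m/s

Double Doppler shift off a moving reflector: f₂ = f₀ · (v + u)/(v − u) (u > 0 toward emitter).
Rearranging, u = v · (f₂ − f₀)/(f₂ + f₀) = 1511 × 0.0157/11.6157 ≈ 2.04 m/s.
So the scatterer in a fluid is moving at 2.04 m/s toward the emitter.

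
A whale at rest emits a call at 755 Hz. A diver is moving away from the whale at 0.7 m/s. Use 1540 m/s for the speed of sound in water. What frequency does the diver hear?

755 Hz

Moving observer, stationary source: f' = f · (v − v_o)/v.
f' = 755 × (1540 − 0.7)/1540 = 755 × 1539.3/1540 ≈ 755 Hz.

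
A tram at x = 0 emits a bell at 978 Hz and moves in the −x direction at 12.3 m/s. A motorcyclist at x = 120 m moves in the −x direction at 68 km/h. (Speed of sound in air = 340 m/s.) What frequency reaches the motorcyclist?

996 Hz

68 km/h = 18.89 m/s.
The observer lies on the +x side, so the source is heading away from the observer and the observer is heading toward the source.
Both move, so f' = f · (v + v_o)/(v + v_s).
f' = 978 × (340 + 18.89)/(340 + 12.3) = 978 × 358.89/352.3 ≈ 996 Hz.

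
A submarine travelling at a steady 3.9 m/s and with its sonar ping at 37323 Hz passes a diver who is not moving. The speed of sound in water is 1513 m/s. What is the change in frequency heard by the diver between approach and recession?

Approaching: f₁ = f · v/(v − v_s) = 37323 × 1513/1509.1 ≈ 37419 Hz.
Receding: f₂ = f · v/(v + v_s) = 37323 × 1513/1516.9 ≈ 37227 Hz.
Drop: f₁ − f₂ = 2f·v·v_s/(v² − v_s²) = 2 × 37323 × 1513 × 3.9/(1513² − 3.9²) ≈ 192 Hz.

192 Hz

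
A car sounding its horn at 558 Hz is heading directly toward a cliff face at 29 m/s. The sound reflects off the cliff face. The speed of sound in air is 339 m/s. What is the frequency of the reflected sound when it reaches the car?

The cliff face receives the sound from a moving source: f₁ = f₀ · v/(v − v_e) = 558 × 339/310 ≈ 610 Hz.
On the return leg the car is a moving observer: f₂ = f₁ · (v + v_e)/v = 610 × 368/339 ≈ 662 Hz.

662 Hz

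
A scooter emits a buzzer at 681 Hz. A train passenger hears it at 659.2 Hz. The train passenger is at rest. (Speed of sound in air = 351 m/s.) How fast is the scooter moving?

11.6 m/s

f' < f, so the scooter is receding.
f' = f · v/(v + v_s) ⇒ v_s = v · |1 − f/f'|.
v_s = 351 × |1 − 681/659.2| = 351 × 0.03307 ≈ 11.6 m/s.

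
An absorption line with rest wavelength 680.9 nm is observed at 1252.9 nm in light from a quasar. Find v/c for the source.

λ'/λ₀ = 1.8401 > 1 (redshift), so the source is receding.
λ'/λ₀ = √((1 + β)/(1 − β)) for a receding source ⇒ β = (r² − 1)/(r² + 1) with r = λ'/λ₀.
β = (3.3858 − 1)/(3.3858 + 1) ≈ 0.544.

0.544c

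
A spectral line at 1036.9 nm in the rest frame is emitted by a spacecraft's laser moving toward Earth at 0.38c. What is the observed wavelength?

695.0 nm

Relativistic Doppler for wavelength: λ' = λ₀ · √((1 − β)/(1 + β)).
λ' = 1036.9 × √(0.6200/1.3800) = 1036.9 × 0.67028 ≈ 695.0 nm.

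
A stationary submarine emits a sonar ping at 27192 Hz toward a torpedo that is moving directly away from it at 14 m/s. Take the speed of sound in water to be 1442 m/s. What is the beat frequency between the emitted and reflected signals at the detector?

At the torpedo (a moving observer), f₁ = f₀ · (v − u)/v = 27192 × 1428/1442 ≈ 26928 Hz.
On reflection it acts as a source moving away from the stationary detector: f₂ = f₁ · v/(v + u) = 26928 × 1442/1456 ≈ 26669 Hz.
Equivalently f₂ = f₀ · (v − u)/(v + u).
Beat frequency: |f₂ − f₀| = 2u·f₀/(v + u) = 2 × 14 × 27192/1456 ≈ 523 Hz.

523 Hz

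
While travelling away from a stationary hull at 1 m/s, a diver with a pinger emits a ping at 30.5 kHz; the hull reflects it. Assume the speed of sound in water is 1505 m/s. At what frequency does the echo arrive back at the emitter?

30.5 kHz

The hull receives the sound from a moving source: f₁ = f₀ · v/(v + v_e) = 30.5 × 1505/1506 ≈ 30.5 kHz.
On the return leg the diver with a pinger is a moving observer: f₂ = f₁ · (v − v_e)/v = 30.5 × 1504/1505 ≈ 30.5 kHz.
Equivalently f₂ = f₀ · (v − v_e)/(v + v_e).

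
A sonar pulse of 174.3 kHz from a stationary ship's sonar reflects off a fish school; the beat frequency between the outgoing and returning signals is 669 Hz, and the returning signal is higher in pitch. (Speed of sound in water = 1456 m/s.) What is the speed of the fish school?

2.79 m/s

Double Doppler shift off a moving reflector: f₂ = f₀ · (v + u)/(v − u) (u > 0 toward emitter).
Returning signal is higher, so f₂ = f₀ + Δf = 174300 + 669 = 174969 Hz.
Rearranging, u = v · (f₂ − f₀)/(f₂ + f₀) = 1456 × 669/349269 ≈ 2.79 m/s.
So the fish school is moving at 2.79 m/s toward the emitter.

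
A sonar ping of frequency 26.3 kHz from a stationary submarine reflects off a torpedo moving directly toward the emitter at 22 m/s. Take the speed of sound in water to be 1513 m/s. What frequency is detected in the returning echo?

27.1 kHz

At the torpedo (a moving observer), f₁ = f₀ · (v + u)/v = 26.3 × 1535/1513 ≈ 26.7 kHz.
On reflection it acts as a source moving toward the stationary detector: f₂ = f₁ · v/(v − u) = 26.7 × 1513/1491 ≈ 27.1 kHz.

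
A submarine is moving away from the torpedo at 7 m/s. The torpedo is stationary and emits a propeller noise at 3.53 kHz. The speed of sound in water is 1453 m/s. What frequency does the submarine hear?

3.51 kHz

Only the observer moves, away from the source, so f' = f · (v − v_o)/v.
f' = 3.53 × (1453 − 7)/1453 = 3.53 × 1446/1453 ≈ 3.51 kHz.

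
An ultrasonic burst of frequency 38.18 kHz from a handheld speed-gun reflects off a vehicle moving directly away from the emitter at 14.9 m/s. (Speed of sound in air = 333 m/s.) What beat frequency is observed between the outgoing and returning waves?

At the vehicle (a moving observer), f₁ = f₀ · (v − u)/v = 38.18 × 318.1/333 ≈ 36.47 kHz.
The reflection then acts as a moving source: f₂ = f₁ · v/(v + u) ≈ 34.91 kHz.
Beat frequency (with f₀ = 38180 Hz): |f₂ − f₀| = 2u·f₀/(v + u) = 2 × 14.9 × 38180/347.9 ≈ 3270 Hz.

3270 Hz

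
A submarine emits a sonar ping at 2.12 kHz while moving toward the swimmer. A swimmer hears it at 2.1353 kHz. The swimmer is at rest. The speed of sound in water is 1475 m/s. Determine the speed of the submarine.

10.6 m/s

f' = f · v/(v − v_s) ⇒ v_s = v · |1 − f/f'|.
v_s = 1475 × |1 − 2.12/2.1353| = 1475 × 0.007165 ≈ 10.6 m/s.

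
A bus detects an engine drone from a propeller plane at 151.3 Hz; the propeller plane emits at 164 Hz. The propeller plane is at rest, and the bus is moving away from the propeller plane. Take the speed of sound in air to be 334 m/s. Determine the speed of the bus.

f' = f · (v − v_o)/v ⇒ v_o = v · |f'/f − 1|.
v_o = 334 × |151.3/164 − 1| = 334 × 0.07744 ≈ 26 m/s.

26 m/s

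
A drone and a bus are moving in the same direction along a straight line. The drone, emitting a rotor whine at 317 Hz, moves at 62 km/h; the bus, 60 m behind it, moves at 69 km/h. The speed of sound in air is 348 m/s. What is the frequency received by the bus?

62 km/h = 17.22 m/s; 69 km/h = 19.17 m/s.
The bus is behind, so the drone is moving away from it while the bus is moving toward the drone.
Both move, so f' = f · (v + v_o)/(v + v_s).
f' = 317 × (348 + 19.17)/(348 + 17.22) = 317 × 367.17/365.22 ≈ 319 Hz.

319 Hz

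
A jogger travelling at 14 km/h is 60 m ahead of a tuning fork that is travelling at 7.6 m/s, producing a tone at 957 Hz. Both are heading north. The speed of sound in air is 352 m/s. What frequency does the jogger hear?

14 km/h = 3.889 m/s.
The jogger is ahead, so the tuning fork is moving toward it while the jogger is moving away from the tuning fork.
Both move, so f' = f · (v − v_o)/(v − v_s).
f' = 957 × (352 − 3.889)/(352 − 7.6) = 957 × 348.11/344.4 ≈ 967 Hz.

967 Hz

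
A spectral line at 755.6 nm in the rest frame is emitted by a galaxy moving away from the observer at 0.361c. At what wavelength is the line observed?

1102.7 nm

Relativistic Doppler for wavelength: λ' = λ₀ · √((1 + β)/(1 − β)).
λ' = 755.6 × √(1.3610/0.6390) = 755.6 × 1.45941 ≈ 1102.7 nm.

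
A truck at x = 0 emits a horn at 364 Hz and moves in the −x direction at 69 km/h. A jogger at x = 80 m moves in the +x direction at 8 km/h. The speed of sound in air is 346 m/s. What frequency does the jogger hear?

343 Hz

69 km/h = 19.17 m/s; 8 km/h = 2.222 m/s.
The observer lies on the +x side, so the source is heading away from the observer and the observer is heading away from the source.
Both move, so f' = f · (v − v_o)/(v + v_s).
f' = 364 × (346 − 2.222)/(346 + 19.17) = 364 × 343.78/365.17 ≈ 343 Hz.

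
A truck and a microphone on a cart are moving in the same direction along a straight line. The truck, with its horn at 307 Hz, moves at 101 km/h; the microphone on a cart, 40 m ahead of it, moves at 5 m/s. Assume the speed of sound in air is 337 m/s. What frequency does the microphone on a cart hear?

330 Hz

101 km/h = 28.06 m/s.
The microphone on a cart is ahead, so the truck is moving toward it while the microphone on a cart is moving away from the truck.
With source approaching and observer receding, f' = f · (v − v_o)/(v − v_s).
f' = 307 × (337 − 5)/(337 − 28.06) = 307 × 332/308.94 ≈ 330 Hz.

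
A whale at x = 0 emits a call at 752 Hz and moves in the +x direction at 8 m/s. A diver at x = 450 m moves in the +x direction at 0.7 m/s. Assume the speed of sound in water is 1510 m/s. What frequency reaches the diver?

The observer lies on the +x side, so the source is heading toward the observer and the observer is heading away from the source.
General Doppler shift: f' = f · (v − v_o)/(v − v_s).
f' = 752 × (1510 − 0.7)/(1510 − 8) = 752 × 1509.3/1502 ≈ 756 Hz.

756 Hz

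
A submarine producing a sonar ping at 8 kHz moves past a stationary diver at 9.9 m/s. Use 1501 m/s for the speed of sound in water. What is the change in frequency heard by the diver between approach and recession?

Approaching: f₁ = f · v/(v − v_s) = 8 × 1501/1491.1 ≈ 8.053 kHz.
Receding: f₂ = f · v/(v + v_s) = 8 × 1501/1510.9 ≈ 7.948 kHz.
Drop: f₁ − f₂ = 2f·v·v_s/(v² − v_s²) = 2 × 8 × 1501 × 9.9/(1501² − 9.9²) ≈ 0.106 kHz.

0.106 kHz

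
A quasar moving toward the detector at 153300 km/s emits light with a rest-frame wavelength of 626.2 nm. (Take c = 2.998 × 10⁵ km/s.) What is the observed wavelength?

β = v/c = 153300/299800 = 0.5113.
Relativistic Doppler for wavelength: λ' = λ₀ · √((1 − β)/(1 + β)).
λ' = 626.2 × √(0.4887/1.5113) = 626.2 × 0.56862 ≈ 356.1 nm.

356.1 nm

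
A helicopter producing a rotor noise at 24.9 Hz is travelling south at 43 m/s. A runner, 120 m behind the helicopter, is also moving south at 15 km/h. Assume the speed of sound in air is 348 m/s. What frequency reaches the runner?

22.4 Hz

15 km/h = 4.167 m/s.
The runner is behind, so the helicopter is moving away from it while the runner is moving toward the helicopter.
Both move, so f' = f · (v + v_o)/(v + v_s).
f' = 24.9 × (348 + 4.167)/(348 + 43) = 24.9 × 352.17/391 ≈ 22.4 Hz.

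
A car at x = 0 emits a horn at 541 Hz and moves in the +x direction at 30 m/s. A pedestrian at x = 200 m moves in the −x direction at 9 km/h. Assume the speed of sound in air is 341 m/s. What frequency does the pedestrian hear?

9 km/h = 2.5 m/s.
The observer lies on the +x side, so the source is heading toward the observer and the observer is heading toward the source.
With source approaching and observer approaching, f' = f · (v + v_o)/(v − v_s).
f' = 541 × (341 + 2.5)/(341 − 30) = 541 × 343.5/311 ≈ 598 Hz.

598 Hz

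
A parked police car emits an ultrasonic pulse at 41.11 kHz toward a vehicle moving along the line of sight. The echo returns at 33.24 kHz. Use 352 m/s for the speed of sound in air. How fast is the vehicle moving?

37 m/s

Double Doppler shift off a moving reflector: f₂ = f₀ · (v + u)/(v − u) (u > 0 toward emitter).
Rearranging, u = v · (f₂ − f₀)/(f₂ + f₀) = 352 × -7.87/74.35 ≈ -37 m/s.
So the vehicle is moving at 37 m/s away from the emitter.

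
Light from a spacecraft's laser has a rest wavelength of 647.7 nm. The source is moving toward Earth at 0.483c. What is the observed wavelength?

Relativistic Doppler for wavelength: λ' = λ₀ · √((1 − β)/(1 + β)).
λ' = 647.7 × √(0.5170/1.4830) = 647.7 × 0.59044 ≈ 382.4 nm.

382.4 nm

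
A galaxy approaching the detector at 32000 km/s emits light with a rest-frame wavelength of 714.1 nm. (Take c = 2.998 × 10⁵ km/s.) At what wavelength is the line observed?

β = v/c = 32000/299800 = 0.1067.
Relativistic Doppler for wavelength: λ' = λ₀ · √((1 − β)/(1 + β)).
λ' = 714.1 × √(0.8933/1.1067) = 714.1 × 0.89839 ≈ 641.5 nm.

641.5 nm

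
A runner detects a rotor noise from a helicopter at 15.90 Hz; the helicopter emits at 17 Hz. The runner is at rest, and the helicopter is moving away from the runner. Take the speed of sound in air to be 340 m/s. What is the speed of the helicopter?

f' = f · v/(v + v_s) ⇒ v_s = v · |1 − f/f'|.
v_s = 340 × |1 − 17/15.90| = 340 × 0.06918 ≈ 23.5 m/s.

23.5 m/s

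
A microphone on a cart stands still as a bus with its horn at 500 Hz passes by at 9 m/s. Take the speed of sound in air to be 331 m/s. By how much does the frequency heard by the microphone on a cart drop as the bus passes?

Approaching: f₁ = f · v/(v − v_s) = 500 × 331/322 ≈ 514.0 Hz.
Receding: f₂ = f · v/(v + v_s) = 500 × 331/340 ≈ 486.8 Hz.
Drop: f₁ − f₂ = 2f·v·v_s/(v² − v_s²) = 2 × 500 × 331 × 9/(331² − 9²) ≈ 27.2 Hz.

27.2 Hz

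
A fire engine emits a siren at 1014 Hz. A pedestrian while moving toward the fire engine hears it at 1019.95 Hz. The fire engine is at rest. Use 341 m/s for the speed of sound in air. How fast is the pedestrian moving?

f' = f · (v + v_o)/v ⇒ v_o = v · |f'/f − 1|.
v_o = 341 × |1019.95/1014 − 1| = 341 × 0.005868 ≈ 2.00 m/s.

2.00 m/s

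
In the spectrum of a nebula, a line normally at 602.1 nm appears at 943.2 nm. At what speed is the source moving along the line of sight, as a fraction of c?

λ'/λ₀ = 1.5665 > 1 (redshift), so the source is receding.
λ'/λ₀ = √((1 + β)/(1 − β)) for a receding source ⇒ β = (r² − 1)/(r² + 1) with r = λ'/λ₀.
β = (2.4540 − 1)/(2.4540 + 1) ≈ 0.421.

0.421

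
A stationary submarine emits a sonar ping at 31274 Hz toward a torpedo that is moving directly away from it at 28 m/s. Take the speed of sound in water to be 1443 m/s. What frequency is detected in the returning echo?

The torpedo first receives the wave as a moving observer: f₁ = f₀ · (v − u)/v = 31274 × (1443 − 28)/1443 ≈ 30667 Hz.
The reflection then acts as a moving source: f₂ = f₁ · v/(v + u) ≈ 30083 Hz.
Equivalently f₂ = f₀ · (v − u)/(v + u).

30083 Hz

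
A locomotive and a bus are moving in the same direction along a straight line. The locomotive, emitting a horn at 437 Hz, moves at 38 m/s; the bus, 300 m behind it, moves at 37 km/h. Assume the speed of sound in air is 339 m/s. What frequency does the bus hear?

37 km/h = 10.28 m/s.
The bus is behind, so the locomotive is moving away from it while the bus is moving toward the locomotive.
General Doppler shift: f' = f · (v + v_o)/(v + v_s).
f' = 437 × (339 + 10.28)/(339 + 38) = 437 × 349.28/377 ≈ 405 Hz.

405 Hz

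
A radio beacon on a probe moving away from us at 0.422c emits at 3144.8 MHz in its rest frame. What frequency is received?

Relativistic Doppler for frequency: f' = f₀ · √((1 − β)/(1 + β)).
f' = 3144.8 × √(0.5780/1.4220) = 3144.8 × 0.63755 ≈ 2005.0 MHz.

2005.0 MHz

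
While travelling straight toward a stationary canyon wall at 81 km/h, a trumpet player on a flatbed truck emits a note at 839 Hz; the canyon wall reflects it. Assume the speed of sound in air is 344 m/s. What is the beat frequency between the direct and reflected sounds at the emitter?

117 Hz

81 km/h = 22.5 m/s.
The canyon wall receives the sound from a moving source: f₁ = f₀ · v/(v − v_e) = 839 × 344/321.5 ≈ 897.7 Hz.
On the return leg the trumpet player on a flatbed truck is a moving observer: f₂ = f₁ · (v + v_e)/v = 897.7 × 366.5/344 ≈ 956.4 Hz.
Beat against the emitted tone: |f₂ − f₀| = 2v_e·f₀/(v − v_e) = 2 × 22.5 × 839/321.5 ≈ 117 Hz.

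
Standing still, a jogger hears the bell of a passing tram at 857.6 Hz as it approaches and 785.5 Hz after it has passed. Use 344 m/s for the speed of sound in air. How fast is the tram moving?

f₁/f₂ = (v + v_s)/(v − v_s), so v_s = v · (f₁ − f₂)/(f₁ + f₂).
v_s = 344 × (857.6 − 785.5)/(857.6 + 785.5) = 344 × 72.1/1643.1 ≈ 15.1 m/s.

15.1 m/s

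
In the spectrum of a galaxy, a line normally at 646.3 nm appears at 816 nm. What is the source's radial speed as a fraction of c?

0.229c

λ'/λ₀ = 1.2626 > 1 (redshift), so the source is receding.
λ'/λ₀ = √((1 + β)/(1 − β)) for a receding source ⇒ β = (r² − 1)/(r² + 1) with r = λ'/λ₀.
β = (1.5941 − 1)/(1.5941 + 1) ≈ 0.229.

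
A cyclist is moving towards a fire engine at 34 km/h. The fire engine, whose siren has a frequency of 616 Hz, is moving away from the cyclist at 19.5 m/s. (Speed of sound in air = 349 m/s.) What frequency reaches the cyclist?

599 Hz

34 km/h = 9.444 m/s.
Both move, so f' = f · (v + v_o)/(v + v_s).
f' = 616 × (349 + 9.444)/(349 + 19.5) = 616 × 358.44/368.5 ≈ 599 Hz.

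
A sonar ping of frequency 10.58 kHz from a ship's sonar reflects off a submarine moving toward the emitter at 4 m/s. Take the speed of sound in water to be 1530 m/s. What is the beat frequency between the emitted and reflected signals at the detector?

At the submarine (a moving observer), f₁ = f₀ · (v + u)/v = 10.58 × 1534/1530 ≈ 10.6077 kHz.
The reflection then acts as a moving source: f₂ = f₁ · v/(v − u) ≈ 10.6355 kHz.
Beat frequency (with f₀ = 10580 Hz): |f₂ − f₀| = 2u·f₀/(v − u) = 2 × 4 × 10580/1526 ≈ 55.5 Hz.

55.5 Hz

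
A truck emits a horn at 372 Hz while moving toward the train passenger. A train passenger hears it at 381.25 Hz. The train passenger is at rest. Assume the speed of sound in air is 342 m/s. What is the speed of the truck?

8.3 m/s

f' = f · v/(v − v_s) ⇒ v_s = v · |1 − f/f'|.
v_s = 342 × |1 − 372/381.25| = 342 × 0.02426 ≈ 8.3 m/s.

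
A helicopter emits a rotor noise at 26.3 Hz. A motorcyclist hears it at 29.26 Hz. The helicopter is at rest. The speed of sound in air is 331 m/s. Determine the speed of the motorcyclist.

37 m/s

f' > f, so the motorcyclist is approaching.
f' = f · (v + v_o)/v ⇒ v_o = v · |f'/f − 1|.
v_o = 331 × |29.26/26.3 − 1| = 331 × 0.1125 ≈ 37 m/s.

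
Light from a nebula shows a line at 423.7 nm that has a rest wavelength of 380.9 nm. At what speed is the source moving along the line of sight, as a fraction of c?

λ'/λ₀ = 1.1124 > 1 (redshift), so the source is receding.
λ'/λ₀ = √((1 + β)/(1 − β)) for a receding source ⇒ β = (r² − 1)/(r² + 1) with r = λ'/λ₀.
β = (1.2374 − 1)/(1.2374 + 1) ≈ 0.106.

0.106c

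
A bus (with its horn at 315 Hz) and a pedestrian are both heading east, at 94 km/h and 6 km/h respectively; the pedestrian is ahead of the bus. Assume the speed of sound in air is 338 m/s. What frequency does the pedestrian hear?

340 Hz

94 km/h = 26.11 m/s; 6 km/h = 1.667 m/s.
The pedestrian is ahead, so the bus is moving toward it while the pedestrian is moving away from the bus.
General Doppler shift: f' = f · (v − v_o)/(v − v_s).
f' = 315 × (338 − 1.667)/(338 − 26.11) = 315 × 336.33/311.89 ≈ 340 Hz.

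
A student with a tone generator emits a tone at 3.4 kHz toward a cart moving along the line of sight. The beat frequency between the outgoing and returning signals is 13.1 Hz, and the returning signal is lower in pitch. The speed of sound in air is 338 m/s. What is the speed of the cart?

Double Doppler shift off a moving reflector: f₂ = f₀ · (v + u)/(v − u) (u > 0 toward emitter).
Returning signal is lower, so f₂ = f₀ − Δf = 3400 − 13.1 = 3386.9 Hz.
Rearranging, u = v · (f₂ − f₀)/(f₂ + f₀) = 338 × -13.1/6786.9 ≈ -0.65 m/s.
So the cart is moving at 0.65 m/s away from the emitter.

0.65 m/s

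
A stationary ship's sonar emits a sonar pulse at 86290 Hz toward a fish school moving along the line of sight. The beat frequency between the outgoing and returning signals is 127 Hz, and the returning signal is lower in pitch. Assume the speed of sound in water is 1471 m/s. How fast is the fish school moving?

1.08 m/s

Double Doppler shift off a moving reflector: f₂ = f₀ · (v + u)/(v − u) (u > 0 toward emitter).
Returning signal is lower, so f₂ = f₀ − Δf = 86290 − 127 = 86163 Hz.
Rearranging, u = v · (f₂ − f₀)/(f₂ + f₀) = 1471 × -127/172453 ≈ -1.08 m/s.
So the fish school is moving at 1.08 m/s away from the emitter.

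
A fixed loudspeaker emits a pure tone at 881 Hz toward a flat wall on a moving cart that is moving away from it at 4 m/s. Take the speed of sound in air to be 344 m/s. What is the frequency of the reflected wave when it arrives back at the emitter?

At the flat wall on a moving cart (a moving observer), f₁ = f₀ · (v − u)/v = 881 × 340/344 ≈ 871 Hz.
The reflection then acts as a moving source: f₂ = f₁ · v/(v + u) ≈ 861 Hz.

861 Hz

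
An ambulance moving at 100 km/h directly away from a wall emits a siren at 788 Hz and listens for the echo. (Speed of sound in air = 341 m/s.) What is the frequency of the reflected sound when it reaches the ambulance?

669 Hz

100 km/h = 27.78 m/s.
The wall receives the sound from a moving source: f₁ = f₀ · v/(v + v_e) = 788 × 341/368.78 ≈ 729 Hz.
On the return leg the ambulance is a moving observer: f₂ = f₁ · (v − v_e)/v = 729 × 313.22/341 ≈ 669 Hz.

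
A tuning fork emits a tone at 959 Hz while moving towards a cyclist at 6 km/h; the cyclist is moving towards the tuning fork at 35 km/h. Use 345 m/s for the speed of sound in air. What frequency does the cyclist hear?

6 km/h = 1.667 m/s; 35 km/h = 9.722 m/s.
Both move, so f' = f · (v + v_o)/(v − v_s).
f' = 959 × (345 + 9.722)/(345 − 1.667) = 959 × 354.72/343.33 ≈ 991 Hz.

991 Hz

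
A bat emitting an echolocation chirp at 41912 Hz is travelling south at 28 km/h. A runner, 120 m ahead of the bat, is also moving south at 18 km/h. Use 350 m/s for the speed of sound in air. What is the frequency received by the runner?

42252 Hz

28 km/h = 7.778 m/s; 18 km/h = 5 m/s.
The runner is ahead, so the bat is moving toward it while the runner is moving away from the bat.
With source approaching and observer receding, f' = f · (v − v_o)/(v − v_s).
f' = 41912 × (350 − 5)/(350 − 7.778) = 41912 × 345/342.22 ≈ 42252 Hz.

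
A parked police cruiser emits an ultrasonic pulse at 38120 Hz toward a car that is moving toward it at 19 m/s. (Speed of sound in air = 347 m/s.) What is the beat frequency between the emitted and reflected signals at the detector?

The car first receives the wave as a moving observer: f₁ = f₀ · (v + u)/v = 38120 × (347 + 19)/347 ≈ 40207 Hz.
The reflection then acts as a moving source: f₂ = f₁ · v/(v − u) ≈ 42536 Hz.
Equivalently f₂ = f₀ · (v + u)/(v − u).
Beat frequency: |f₂ − f₀| = 2u·f₀/(v − u) = 2 × 19 × 38120/328 ≈ 4416 Hz.

4416 Hz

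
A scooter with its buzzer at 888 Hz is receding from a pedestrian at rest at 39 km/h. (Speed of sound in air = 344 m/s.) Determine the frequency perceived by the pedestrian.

39 km/h = 10.83 m/s.
Only the source moves, away from the listener, so f' = f · v/(v + v_s).
f' = 888 × 344/(344 + 10.83) = 888 × 344/354.8 ≈ 861 Hz.

861 Hz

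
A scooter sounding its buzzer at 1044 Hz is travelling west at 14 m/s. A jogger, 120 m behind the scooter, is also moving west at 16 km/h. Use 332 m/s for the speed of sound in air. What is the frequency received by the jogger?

16 km/h = 4.444 m/s.
The jogger is behind, so the scooter is moving away from it while the jogger is moving toward the scooter.
General Doppler shift: f' = f · (v + v_o)/(v + v_s).
f' = 1044 × (332 + 4.444)/(332 + 14) = 1044 × 336.44/346 ≈ 1015 Hz.

1015 Hz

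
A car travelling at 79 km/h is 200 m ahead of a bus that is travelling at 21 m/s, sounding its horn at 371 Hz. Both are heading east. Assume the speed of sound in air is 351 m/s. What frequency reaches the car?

370 Hz

79 km/h = 21.94 m/s.
The car is ahead, so the bus is moving toward it while the car is moving away from the bus.
Both move, so f' = f · (v − v_o)/(v − v_s).
f' = 371 × (351 − 21.94)/(351 − 21) = 371 × 329.06/330 ≈ 370 Hz.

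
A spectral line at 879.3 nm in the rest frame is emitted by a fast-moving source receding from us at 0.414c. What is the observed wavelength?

1365.9 nm

Relativistic Doppler for wavelength: λ' = λ₀ · √((1 + β)/(1 − β)).
λ' = 879.3 × √(1.4140/0.5860) = 879.3 × 1.55337 ≈ 1365.9 nm.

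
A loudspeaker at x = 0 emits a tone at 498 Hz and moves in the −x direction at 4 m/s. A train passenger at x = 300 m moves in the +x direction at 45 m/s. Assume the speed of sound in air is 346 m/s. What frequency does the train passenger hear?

The observer lies on the +x side, so the source is heading away from the observer and the observer is heading away from the source.
General Doppler shift: f' = f · (v − v_o)/(v + v_s).
f' = 498 × (346 − 45)/(346 + 4) = 498 × 301/350 ≈ 428 Hz.

428 Hz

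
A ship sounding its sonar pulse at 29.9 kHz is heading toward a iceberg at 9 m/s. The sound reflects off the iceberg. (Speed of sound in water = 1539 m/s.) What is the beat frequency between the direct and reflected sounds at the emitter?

The iceberg receives the sound from a moving source: f₁ = f₀ · v/(v − v_e) = 29.9 × 1539/1530 ≈ 30.076 kHz.
On the return leg the ship is a moving observer: f₂ = f₁ · (v + v_e)/v = 30.076 × 1548/1539 ≈ 30.252 kHz.
Equivalently f₂ = f₀ · (v + v_e)/(v − v_e).
Beat against the emitted tone (with f₀ = 29900 Hz): |f₂ − f₀| = 2v_e·f₀/(v − v_e) = 2 × 9 × 29900/1530 ≈ 352 Hz.

352 Hz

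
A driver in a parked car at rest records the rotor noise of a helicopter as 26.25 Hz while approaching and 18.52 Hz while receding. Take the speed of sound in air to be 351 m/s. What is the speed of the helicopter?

61 m/s

f₁/f₂ = (v + v_s)/(v − v_s), so v_s = v · (f₁ − f₂)/(f₁ + f₂).
v_s = 351 × (26.25 − 18.52)/(26.25 + 18.52) = 351 × 7.73/44.77 ≈ 61 m/s.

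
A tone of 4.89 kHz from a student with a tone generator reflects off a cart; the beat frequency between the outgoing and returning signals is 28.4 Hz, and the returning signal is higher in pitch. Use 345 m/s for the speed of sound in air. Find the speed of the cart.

Double Doppler shift off a moving reflector: f₂ = f₀ · (v + u)/(v − u) (u > 0 toward emitter).
Returning signal is higher, so f₂ = f₀ + Δf = 4890 + 28.4 = 4918.4 Hz.
Rearranging, u = v · (f₂ − f₀)/(f₂ + f₀) = 345 × 28.4/9808.4 ≈ 1.00 m/s.
So the cart is moving at 1.00 m/s toward the emitter.

1.00 m/s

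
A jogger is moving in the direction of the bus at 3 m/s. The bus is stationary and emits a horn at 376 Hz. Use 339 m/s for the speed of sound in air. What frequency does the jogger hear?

379 Hz

Moving observer, stationary source: f' = f · (v + v_o)/v.
f' = 376 × (339 + 3)/339 = 376 × 342/339 ≈ 379 Hz.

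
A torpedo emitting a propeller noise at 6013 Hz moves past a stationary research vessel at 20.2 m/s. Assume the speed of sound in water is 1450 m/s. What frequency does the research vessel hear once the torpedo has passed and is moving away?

5930 Hz

Receding: f₂ = f · v/(v + v_s) = 6013 × 1450/1470.2 ≈ 5930 Hz.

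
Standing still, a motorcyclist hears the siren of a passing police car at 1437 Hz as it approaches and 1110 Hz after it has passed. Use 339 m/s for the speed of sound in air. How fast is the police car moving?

44 m/s

f₁/f₂ = (v + v_s)/(v − v_s), so v_s = v · (f₁ − f₂)/(f₁ + f₂).
v_s = 339 × (1437 − 1110)/(1437 + 1110) = 339 × 327/2547 ≈ 44 m/s.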